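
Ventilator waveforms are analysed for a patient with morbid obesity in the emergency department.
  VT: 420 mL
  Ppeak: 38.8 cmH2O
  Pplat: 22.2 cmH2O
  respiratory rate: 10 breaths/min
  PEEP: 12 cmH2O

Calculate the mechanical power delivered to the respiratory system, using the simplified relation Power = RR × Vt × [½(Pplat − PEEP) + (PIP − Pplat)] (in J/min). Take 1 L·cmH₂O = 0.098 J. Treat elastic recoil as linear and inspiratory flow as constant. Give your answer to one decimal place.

Per-breath work = Vt × [½(Pplat−PEEP) + (PIP−Pplat)] = 0.420 × [0.5×10.2 + 16.6] = 0.420 × 21.7 = 9.114 L·cmH2O.
Power = 10 × 9.114 = 91.14 L·cmH2O/min.
× 0.098 J/(L·cmH2O) → 8.932 J/min.

8.9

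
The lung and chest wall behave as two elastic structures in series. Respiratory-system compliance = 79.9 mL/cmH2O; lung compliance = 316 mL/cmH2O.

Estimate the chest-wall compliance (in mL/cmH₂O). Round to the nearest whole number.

107

1/Ccw = 1/Crs − 1/CL.
1/Ccw = 1/79.9 − 1/316 = 0.009351.
Ccw = 106.94 mL/cmH2O.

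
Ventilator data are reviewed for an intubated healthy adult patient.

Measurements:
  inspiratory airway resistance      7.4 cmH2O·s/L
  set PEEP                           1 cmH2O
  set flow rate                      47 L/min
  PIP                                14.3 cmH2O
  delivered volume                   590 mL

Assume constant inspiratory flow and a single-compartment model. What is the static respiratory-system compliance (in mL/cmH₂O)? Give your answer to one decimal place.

Flow: 47 L/min ÷ 60 = 0.7833 L/s.
Equation of motion (constant flow): PIP = Vt/C + R·V̇ + PEEP.
Vt/C = PIP − R·V̇ − PEEP = 14.3 − 7.4×0.7833 − 1 = 14.3 − 5.796 − 1 = 7.504 cmH2O.
C = Vt / 7.504 = 590 / 7.504 = 78.625 mL/cmH2O.

78.6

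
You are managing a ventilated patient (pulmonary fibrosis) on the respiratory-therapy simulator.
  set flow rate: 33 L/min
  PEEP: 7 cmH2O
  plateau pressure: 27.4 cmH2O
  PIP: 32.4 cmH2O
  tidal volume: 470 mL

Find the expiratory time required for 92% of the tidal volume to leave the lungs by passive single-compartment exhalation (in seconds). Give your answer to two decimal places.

Flow: 33 L/min ÷ 60 = 0.55 L/s.
R = (PIP − Pplat)/V̇ = (32.4 − 27.4) / 0.55 = 5.0/0.55 = 9.091 cmH2O·s/L.
C = Vt/(Pplat − PEEP) = 470.0 / (27.4 − 7) = 470.0/20.4 = 23.039 mL/cmH2O.
τ = R × C = 9.091 × 0.02304 L/cmH2O = 0.2095 s.
t = −τ·ln(1 − 0.92) = −0.2095·ln(0.08) = 0.5291 s.

0.53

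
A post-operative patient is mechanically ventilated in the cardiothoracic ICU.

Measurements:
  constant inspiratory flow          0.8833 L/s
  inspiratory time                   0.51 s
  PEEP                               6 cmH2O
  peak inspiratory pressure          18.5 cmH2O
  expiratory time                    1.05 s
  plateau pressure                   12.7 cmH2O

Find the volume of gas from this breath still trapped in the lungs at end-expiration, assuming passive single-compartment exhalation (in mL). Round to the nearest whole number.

42

Vt = flow × Ti = 0.8833 L/s × 0.51 s × 1000 mL/L = 450.48 mL.
R = (PIP − Pplat)/V̇ = (18.5 − 12.7) / 0.8833 = 5.8/0.8833 = 6.566 cmH2O·s/L.
C = Vt/(Pplat − PEEP) = 450.48 / (12.7 − 6) = 450.48/6.7 = 67.236 mL/cmH2O.
τ = R × C = 6.566 × 0.06724 L/cmH2O = 0.4415 s.
Fraction remaining = e^(−Te/τ) = e^(−1.05/0.4415) = 0.09271.
Trapped volume = 450.48 × 0.09271 = 41.764 mL.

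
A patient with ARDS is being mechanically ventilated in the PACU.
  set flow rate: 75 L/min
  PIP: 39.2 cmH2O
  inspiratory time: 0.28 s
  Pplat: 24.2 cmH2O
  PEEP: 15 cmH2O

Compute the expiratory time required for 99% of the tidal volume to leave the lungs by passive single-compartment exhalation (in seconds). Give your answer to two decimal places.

2.10

Flow: 75 L/min ÷ 60 = 1.25 L/s.
Vt = flow × Ti = 1.25 L/s × 0.28 s × 1000 mL/L = 350.0 mL.
R = (PIP − Pplat)/V̇ = (39.2 − 24.2) / 1.25 = 15.0/1.25 = 12.0 cmH2O·s/L.
C = Vt/(Pplat − PEEP) = 350.0 / (24.2 − 15) = 350.0/9.2 = 38.043 mL/cmH2O.
τ = R × C = 12.0 × 0.03804 L/cmH2O = 0.4565 s.
t = −τ·ln(1 − 0.99) = −0.4565·ln(0.01) = 2.102 s.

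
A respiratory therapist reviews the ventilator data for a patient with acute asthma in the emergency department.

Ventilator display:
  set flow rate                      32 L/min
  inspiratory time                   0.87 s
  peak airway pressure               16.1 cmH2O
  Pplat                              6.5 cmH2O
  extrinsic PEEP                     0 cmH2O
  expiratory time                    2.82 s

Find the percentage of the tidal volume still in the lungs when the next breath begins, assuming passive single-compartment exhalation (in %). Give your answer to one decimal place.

Flow: 32 L/min ÷ 60 = 0.5333 L/s.
Vt = flow × Ti = 0.5333 L/s × 0.87 s × 1000 mL/L = 463.97 mL.
R = (PIP − Pplat)/V̇ = (16.1 − 6.5) / 0.5333 = 9.6/0.5333 = 18.001 cmH2O·s/L.
C = Vt/(Pplat − PEEP) = 463.97 / (6.5 − 0) = 463.97/6.5 = 71.38 mL/cmH2O.
τ = R × C = 18.001 × 0.07138 L/cmH2O = 1.285 s.
Fraction remaining at end-expiration = e^(−Te/τ) = e^(−2.82/1.285) = 0.1114 → 11.14%.

11.1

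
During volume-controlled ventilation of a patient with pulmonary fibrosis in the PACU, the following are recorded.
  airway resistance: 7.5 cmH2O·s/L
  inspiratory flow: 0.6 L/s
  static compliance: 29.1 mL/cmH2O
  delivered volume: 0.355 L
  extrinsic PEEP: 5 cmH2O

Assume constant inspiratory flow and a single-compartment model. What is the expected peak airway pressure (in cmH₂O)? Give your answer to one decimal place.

21.7

Equation of motion (constant flow): PIP = Vt/C + R·V̇ + PEEP.
PIP = 355/29.1 + 7.5×0.6 + 5 = 12.199 + 4.5 + 5 = 21.699 cmH2O.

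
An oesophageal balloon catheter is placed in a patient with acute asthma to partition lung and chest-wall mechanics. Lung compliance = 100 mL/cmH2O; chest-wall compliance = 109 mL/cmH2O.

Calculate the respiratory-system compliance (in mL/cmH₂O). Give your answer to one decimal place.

52.2

Lung and chest wall are elastances in series: 1/Crs = 1/CL + 1/Ccw.
1/Crs = 1/100 + 1/109 = 0.01917.
Crs = 52.165 mL/cmH2O.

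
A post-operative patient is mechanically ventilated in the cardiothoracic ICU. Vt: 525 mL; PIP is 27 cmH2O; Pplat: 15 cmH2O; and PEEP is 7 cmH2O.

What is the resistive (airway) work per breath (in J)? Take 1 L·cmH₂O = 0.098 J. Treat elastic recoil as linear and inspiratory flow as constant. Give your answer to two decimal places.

With constant inspiratory flow the resistive pressure is constant at PIP − Pplat = 27 − 15 = 12.0 cmH2O, so resistive work = 12.0 × 0.525 = 6.3 L·cmH2O.
× 0.098 J/(L·cmH2O) → 0.6174 J.

0.62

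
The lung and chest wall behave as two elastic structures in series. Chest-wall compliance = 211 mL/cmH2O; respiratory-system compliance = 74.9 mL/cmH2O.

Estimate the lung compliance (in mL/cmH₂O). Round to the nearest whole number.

116

1/CL = 1/Crs − 1/Ccw.
1/CL = 1/74.9 − 1/211 = 0.008612.
CL = 116.12 mL/cmH2O.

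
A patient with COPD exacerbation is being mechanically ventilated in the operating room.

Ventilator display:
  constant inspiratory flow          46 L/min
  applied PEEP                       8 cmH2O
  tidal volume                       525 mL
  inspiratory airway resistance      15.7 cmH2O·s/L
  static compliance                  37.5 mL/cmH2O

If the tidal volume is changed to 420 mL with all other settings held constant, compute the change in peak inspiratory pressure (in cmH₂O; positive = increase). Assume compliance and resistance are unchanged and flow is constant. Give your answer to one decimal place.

-2.8

PIP = Vt/C + R·V̇ + PEEP (constant-flow equation of motion).
Only the elastic term changes: ΔPIP = ΔVt / C = (420 − 525) / 37.5 = -2.8 cmH2O.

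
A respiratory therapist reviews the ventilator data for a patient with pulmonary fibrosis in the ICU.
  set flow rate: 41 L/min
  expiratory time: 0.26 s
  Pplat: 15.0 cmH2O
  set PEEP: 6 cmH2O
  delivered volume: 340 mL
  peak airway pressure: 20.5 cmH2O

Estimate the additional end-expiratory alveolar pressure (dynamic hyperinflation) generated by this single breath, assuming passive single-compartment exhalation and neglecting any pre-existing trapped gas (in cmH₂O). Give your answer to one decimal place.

Flow: 41 L/min ÷ 60 = 0.6833 L/s.
R = (PIP − Pplat)/V̇ = (20.5 − 15.0) / 0.6833 = 5.5/0.6833 = 8.049 cmH2O·s/L.
C = Vt/(Pplat − PEEP) = 340.0 / (15.0 − 6) = 340.0/9.0 = 37.778 mL/cmH2O.
τ = R × C = 8.049 × 0.03778 L/cmH2O = 0.3041 s.
Fraction remaining = e^(−Te/τ) = e^(−0.26/0.3041) = 0.4253; trapped volume = 340.0 × 0.4253 = 144.6 mL.
Additional alveolar pressure from trapping ≈ V_trapped / C = 144.6 / 37.778 = 3.828 cmH2O.

3.8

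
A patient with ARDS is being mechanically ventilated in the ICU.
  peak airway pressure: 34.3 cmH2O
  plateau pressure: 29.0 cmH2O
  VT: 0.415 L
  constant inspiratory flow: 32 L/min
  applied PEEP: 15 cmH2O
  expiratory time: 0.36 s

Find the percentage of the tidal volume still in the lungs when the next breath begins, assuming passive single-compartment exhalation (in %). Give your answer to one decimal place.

29.5

Flow: 32 L/min ÷ 60 = 0.5333 L/s.
R = (PIP − Pplat)/V̇ = (34.3 − 29.0) / 0.5333 = 5.3/0.5333 = 9.938 cmH2O·s/L.
C = Vt/(Pplat − PEEP) = 415.0 / (29.0 − 15) = 415.0/14.0 = 29.643 mL/cmH2O.
τ = R × C = 9.938 × 0.02964 L/cmH2O = 0.2946 s.
Fraction remaining at end-expiration = e^(−Te/τ) = e^(−0.36/0.2946) = 0.2946 → 29.46%.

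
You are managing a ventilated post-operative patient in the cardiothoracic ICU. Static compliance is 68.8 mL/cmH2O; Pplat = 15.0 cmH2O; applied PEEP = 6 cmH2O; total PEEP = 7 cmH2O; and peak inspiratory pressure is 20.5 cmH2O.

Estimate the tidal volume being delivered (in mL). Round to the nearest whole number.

End-expiratory occlusion gives total PEEP = 7 cmH2O (intrinsic PEEP = 7 − 6 = 1). Use total PEEP for the elastic gradient.
Vt = Cstat × (Pplat − PEEPtotal) = 68.8 × (15.0 − 7) = 68.8 × 8.0 = 550.4 mL.

550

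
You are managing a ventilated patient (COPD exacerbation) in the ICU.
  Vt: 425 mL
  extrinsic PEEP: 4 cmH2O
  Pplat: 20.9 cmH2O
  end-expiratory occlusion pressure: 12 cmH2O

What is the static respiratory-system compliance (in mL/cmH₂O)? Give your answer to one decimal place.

End-expiratory occlusion gives total PEEP = 12 cmH2O (intrinsic PEEP = 12 − 4 = 8). Use total PEEP for the elastic gradient.
Cstat = Vt / (Pplat − PEEPtotal) = 425 / (20.9 − 12) = 425 / 8.9 = 47.753 mL/cmH2O.

47.8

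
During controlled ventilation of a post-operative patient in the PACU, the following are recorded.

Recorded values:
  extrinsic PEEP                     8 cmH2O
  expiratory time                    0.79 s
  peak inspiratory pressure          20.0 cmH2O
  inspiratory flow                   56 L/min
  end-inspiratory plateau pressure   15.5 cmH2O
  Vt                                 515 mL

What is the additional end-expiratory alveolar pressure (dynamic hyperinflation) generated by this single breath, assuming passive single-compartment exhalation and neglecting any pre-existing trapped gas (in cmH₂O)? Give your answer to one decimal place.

Flow: 56 L/min ÷ 60 = 0.9333 L/s.
R = (PIP − Pplat)/V̇ = (20.0 − 15.5) / 0.9333 = 4.5/0.9333 = 4.822 cmH2O·s/L.
C = Vt/(Pplat − PEEP) = 515.0 / (15.5 − 8) = 515.0/7.5 = 68.667 mL/cmH2O.
τ = R × C = 4.822 × 0.06867 L/cmH2O = 0.3311 s.
Fraction remaining = e^(−Te/τ) = e^(−0.79/0.3311) = 0.092; trapped volume = 515.0 × 0.092 = 47.38 mL.
Additional alveolar pressure from trapping ≈ V_trapped / C = 47.38 / 68.667 = 0.69 cmH2O.

0.7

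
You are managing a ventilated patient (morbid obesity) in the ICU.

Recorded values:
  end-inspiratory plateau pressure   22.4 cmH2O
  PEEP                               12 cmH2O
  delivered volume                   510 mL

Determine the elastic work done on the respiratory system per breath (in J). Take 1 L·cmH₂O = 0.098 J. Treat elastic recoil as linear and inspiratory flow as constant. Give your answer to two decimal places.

0.26

Elastic work ≈ ½ × (Pplat − PEEP) × Vt = 0.5 × (22.4 − 12) × 0.510 L = 0.5 × 10.4 × 0.510 = 2.652 L·cmH2O.
× 0.098 J/(L·cmH2O) → 0.2599 J.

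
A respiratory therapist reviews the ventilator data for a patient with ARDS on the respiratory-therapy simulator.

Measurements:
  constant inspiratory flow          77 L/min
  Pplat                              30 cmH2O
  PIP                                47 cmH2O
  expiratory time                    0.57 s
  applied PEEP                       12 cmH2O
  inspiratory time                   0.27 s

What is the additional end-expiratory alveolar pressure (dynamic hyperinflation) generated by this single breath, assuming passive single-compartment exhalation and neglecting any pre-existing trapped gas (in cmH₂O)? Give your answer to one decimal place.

1.9

Flow: 77 L/min ÷ 60 = 1.2833 L/s.
Vt = flow × Ti = 1.2833 L/s × 0.27 s × 1000 mL/L = 346.49 mL.
R = (PIP − Pplat)/V̇ = (47 − 30) / 1.2833 = 17.0/1.2833 = 13.247 cmH2O·s/L.
C = Vt/(Pplat − PEEP) = 346.49 / (30 − 12) = 346.49/18.0 = 19.249 mL/cmH2O.
τ = R × C = 13.247 × 0.01925 L/cmH2O = 0.255 s.
Fraction remaining = e^(−Te/τ) = e^(−0.57/0.255) = 0.107; trapped volume = 346.49 × 0.107 = 37.074 mL.
Additional alveolar pressure from trapping ≈ V_trapped / C = 37.074 / 19.249 = 1.926 cmH2O.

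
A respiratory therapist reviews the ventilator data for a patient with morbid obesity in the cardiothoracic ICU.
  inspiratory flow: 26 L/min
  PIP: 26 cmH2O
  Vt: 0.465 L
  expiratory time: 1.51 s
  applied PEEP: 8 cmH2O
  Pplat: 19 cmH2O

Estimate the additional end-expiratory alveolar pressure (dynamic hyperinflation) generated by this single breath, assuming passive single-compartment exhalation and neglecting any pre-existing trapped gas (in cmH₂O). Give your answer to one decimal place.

Flow: 26 L/min ÷ 60 = 0.4333 L/s.
R = (PIP − Pplat)/V̇ = (26 − 19) / 0.4333 = 7.0/0.4333 = 16.155 cmH2O·s/L.
C = Vt/(Pplat − PEEP) = 465.0 / (19 − 8) = 465.0/11.0 = 42.273 mL/cmH2O.
τ = R × C = 16.155 × 0.04227 L/cmH2O = 0.6829 s.
Fraction remaining = e^(−Te/τ) = e^(−1.51/0.6829) = 0.1096; trapped volume = 465.0 × 0.1096 = 50.964 mL.
Additional alveolar pressure from trapping ≈ V_trapped / C = 50.964 / 42.273 = 1.206 cmH2O.

1.2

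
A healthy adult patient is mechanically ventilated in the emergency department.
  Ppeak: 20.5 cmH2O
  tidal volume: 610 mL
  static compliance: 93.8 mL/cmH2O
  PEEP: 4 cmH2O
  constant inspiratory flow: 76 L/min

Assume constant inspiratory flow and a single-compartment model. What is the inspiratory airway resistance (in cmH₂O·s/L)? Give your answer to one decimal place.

7.9

Flow: 76 L/min ÷ 60 = 1.2667 L/s.
Equation of motion (constant flow): PIP = Vt/C + R·V̇ + PEEP.
R·V̇ = PIP − Vt/C − PEEP = 20.5 − 610/93.8 − 4 = 20.5 − 6.503 − 4 = 9.997 cmH2O.
R = 9.997 / 1.2667 = 7.892 cmH2O·s/L.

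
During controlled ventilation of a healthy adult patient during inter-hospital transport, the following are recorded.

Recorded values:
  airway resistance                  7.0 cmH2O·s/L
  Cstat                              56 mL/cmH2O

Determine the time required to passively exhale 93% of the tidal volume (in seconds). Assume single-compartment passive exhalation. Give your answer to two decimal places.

τ = R × C = 7.0 × 56 mL/cmH2O = 7.0 × 0.056 L/cmH2O = 0.392 s.
Exhaled fraction f = 1 − e^(−t/τ) → t = −τ·ln(1 − f) = −0.392·ln(0.07) = 1.042 s.

1.04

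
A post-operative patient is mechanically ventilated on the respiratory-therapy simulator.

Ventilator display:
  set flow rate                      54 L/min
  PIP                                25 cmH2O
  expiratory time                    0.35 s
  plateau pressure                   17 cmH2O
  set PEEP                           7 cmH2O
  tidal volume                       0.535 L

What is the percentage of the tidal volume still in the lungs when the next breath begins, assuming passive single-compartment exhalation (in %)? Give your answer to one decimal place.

47.9

Flow: 54 L/min ÷ 60 = 0.9 L/s.
R = (PIP − Pplat)/V̇ = (25 − 17) / 0.9 = 8.0/0.9 = 8.889 cmH2O·s/L.
C = Vt/(Pplat − PEEP) = 535.0 / (17 − 7) = 535.0/10.0 = 53.5 mL/cmH2O.
τ = R × C = 8.889 × 0.0535 L/cmH2O = 0.4756 s.
Fraction remaining at end-expiration = e^(−Te/τ) = e^(−0.35/0.4756) = 0.4791 → 47.91%.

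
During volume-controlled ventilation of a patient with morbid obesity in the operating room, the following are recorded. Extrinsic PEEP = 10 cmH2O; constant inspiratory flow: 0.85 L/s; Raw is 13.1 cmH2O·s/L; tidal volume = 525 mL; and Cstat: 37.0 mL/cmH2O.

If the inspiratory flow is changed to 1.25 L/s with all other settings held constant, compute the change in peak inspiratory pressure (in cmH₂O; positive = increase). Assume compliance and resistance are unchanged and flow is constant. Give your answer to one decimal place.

PIP = Vt/C + R·V̇ + PEEP (constant-flow equation of motion).
Only the resistive term changes: ΔPIP = R × ΔV̇ = 13.1 × (1.25 − 0.85) = 13.1 × 0.4 = 5.24 cmH2O.

5.2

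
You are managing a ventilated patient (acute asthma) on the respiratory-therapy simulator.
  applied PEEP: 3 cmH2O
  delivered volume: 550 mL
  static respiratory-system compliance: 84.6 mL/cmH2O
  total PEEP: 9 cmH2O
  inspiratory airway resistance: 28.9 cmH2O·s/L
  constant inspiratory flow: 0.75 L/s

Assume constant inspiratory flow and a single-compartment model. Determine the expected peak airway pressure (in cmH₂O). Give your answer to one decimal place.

Total PEEP = 9 cmH2O (set 3 + intrinsic 6); this is the baseline alveolar pressure.
Equation of motion (constant flow): PIP = Vt/C + R·V̇ + PEEP.
PIP = 550/84.6 + 28.9×0.75 + 9 = 6.501 + 21.675 + 9 = 37.176 cmH2O.

37.2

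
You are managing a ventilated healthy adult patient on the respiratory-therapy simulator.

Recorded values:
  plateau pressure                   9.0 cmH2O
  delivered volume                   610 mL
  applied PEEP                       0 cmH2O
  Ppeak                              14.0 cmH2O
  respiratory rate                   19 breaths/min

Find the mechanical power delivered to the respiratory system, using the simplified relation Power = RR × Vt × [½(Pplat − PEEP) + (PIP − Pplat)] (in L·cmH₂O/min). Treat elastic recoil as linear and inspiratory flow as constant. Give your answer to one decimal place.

Per-breath work = Vt × [½(Pplat−PEEP) + (PIP−Pplat)] = 0.610 × [0.5×9.0 + 5.0] = 0.610 × 9.5 = 5.795 L·cmH2O.
Power = 19 × 5.795 = 110.11 L·cmH2O/min.

110.1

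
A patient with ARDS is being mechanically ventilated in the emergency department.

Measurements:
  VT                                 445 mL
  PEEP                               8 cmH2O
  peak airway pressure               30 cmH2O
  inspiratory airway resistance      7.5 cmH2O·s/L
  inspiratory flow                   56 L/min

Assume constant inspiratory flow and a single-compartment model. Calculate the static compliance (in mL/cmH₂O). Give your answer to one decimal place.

Flow: 56 L/min ÷ 60 = 0.9333 L/s.
Equation of motion (constant flow): PIP = Vt/C + R·V̇ + PEEP.
Vt/C = PIP − R·V̇ − PEEP = 30 − 7.5×0.9333 − 8 = 30 − 7.0 − 8 = 15.0 cmH2O.
C = Vt / 15.0 = 445 / 15.0 = 29.667 mL/cmH2O.

29.7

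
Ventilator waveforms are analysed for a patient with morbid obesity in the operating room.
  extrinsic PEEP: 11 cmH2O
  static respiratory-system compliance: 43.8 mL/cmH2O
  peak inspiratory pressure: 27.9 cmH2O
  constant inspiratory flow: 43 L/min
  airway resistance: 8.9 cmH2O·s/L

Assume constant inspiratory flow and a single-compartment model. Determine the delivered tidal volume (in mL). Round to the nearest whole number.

461

Flow: 43 L/min ÷ 60 = 0.7167 L/s.
Equation of motion (constant flow): PIP = Vt/C + R·V̇ + PEEP.
Vt/C = PIP − R·V̇ − PEEP = 27.9 − 6.379 − 11 = 10.521 cmH2O.
Vt = C × 10.521 = 43.8 × 10.521 = 460.82 mL.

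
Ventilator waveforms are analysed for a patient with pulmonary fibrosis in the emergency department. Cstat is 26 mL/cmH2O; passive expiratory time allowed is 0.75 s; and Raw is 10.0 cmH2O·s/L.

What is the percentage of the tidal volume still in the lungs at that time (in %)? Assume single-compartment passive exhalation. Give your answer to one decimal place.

5.6

τ = R × C = 10.0 × 26 mL/cmH2O = 10.0 × 0.026 L/cmH2O = 0.26 s.
Passive exhalation: V(t)/V₀ = e^(−t/τ) = e^(−0.75/0.26) = 0.05588.
Fraction remaining = 0.05588 → 5.588%.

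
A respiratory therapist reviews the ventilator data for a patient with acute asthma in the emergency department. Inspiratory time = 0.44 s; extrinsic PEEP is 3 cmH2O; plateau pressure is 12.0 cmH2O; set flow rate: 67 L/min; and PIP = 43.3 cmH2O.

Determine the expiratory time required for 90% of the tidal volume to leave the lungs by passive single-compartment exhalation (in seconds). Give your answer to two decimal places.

Flow: 67 L/min ÷ 60 = 1.1167 L/s.
Vt = flow × Ti = 1.1167 L/s × 0.44 s × 1000 mL/L = 491.35 mL.
R = (PIP − Pplat)/V̇ = (43.3 − 12.0) / 1.1167 = 31.3/1.1167 = 28.029 cmH2O·s/L.
C = Vt/(Pplat − PEEP) = 491.35 / (12.0 − 3) = 491.35/9.0 = 54.594 mL/cmH2O.
τ = R × C = 28.029 × 0.05459 L/cmH2O = 1.53 s.
t = −τ·ln(1 − 0.90) = −1.53·ln(0.1) = 3.523 s.

3.52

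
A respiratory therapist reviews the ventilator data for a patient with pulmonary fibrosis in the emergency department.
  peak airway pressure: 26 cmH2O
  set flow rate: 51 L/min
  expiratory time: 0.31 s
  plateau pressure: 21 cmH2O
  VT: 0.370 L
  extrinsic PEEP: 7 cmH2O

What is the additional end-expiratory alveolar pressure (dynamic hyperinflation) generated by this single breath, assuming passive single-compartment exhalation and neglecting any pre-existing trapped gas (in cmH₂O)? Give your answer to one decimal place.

1.9

Flow: 51 L/min ÷ 60 = 0.85 L/s.
R = (PIP − Pplat)/V̇ = (26 − 21) / 0.85 = 5.0/0.85 = 5.882 cmH2O·s/L.
C = Vt/(Pplat − PEEP) = 370.0 / (21 − 7) = 370.0/14.0 = 26.429 mL/cmH2O.
τ = R × C = 5.882 × 0.02643 L/cmH2O = 0.1555 s.
Fraction remaining = e^(−Te/τ) = e^(−0.31/0.1555) = 0.1362; trapped volume = 370.0 × 0.1362 = 50.394 mL.
Additional alveolar pressure from trapping ≈ V_trapped / C = 50.394 / 26.429 = 1.907 cmH2O.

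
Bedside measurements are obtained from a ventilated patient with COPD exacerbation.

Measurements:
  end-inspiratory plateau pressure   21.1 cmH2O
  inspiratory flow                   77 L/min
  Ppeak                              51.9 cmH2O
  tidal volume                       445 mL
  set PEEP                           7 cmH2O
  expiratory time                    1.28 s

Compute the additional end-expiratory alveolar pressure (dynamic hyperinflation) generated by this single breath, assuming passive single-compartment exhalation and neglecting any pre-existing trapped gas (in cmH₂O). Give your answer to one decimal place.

2.6

Flow: 77 L/min ÷ 60 = 1.2833 L/s.
R = (PIP − Pplat)/V̇ = (51.9 − 21.1) / 1.2833 = 30.8/1.2833 = 24.001 cmH2O·s/L.
C = Vt/(Pplat − PEEP) = 445.0 / (21.1 − 7) = 445.0/14.1 = 31.56 mL/cmH2O.
τ = R × C = 24.001 × 0.03156 L/cmH2O = 0.7575 s.
Fraction remaining = e^(−Te/τ) = e^(−1.28/0.7575) = 0.1846; trapped volume = 445.0 × 0.1846 = 82.147 mL.
Additional alveolar pressure from trapping ≈ V_trapped / C = 82.147 / 31.56 = 2.603 cmH2O.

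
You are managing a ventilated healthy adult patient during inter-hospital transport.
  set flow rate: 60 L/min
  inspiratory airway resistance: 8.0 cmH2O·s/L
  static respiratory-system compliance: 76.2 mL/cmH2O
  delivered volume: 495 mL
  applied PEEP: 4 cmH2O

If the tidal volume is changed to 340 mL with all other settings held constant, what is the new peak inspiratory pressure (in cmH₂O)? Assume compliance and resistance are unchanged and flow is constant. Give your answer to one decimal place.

16.5

Flow: 60 L/min ÷ 60 = 1 L/s.
PIP = Vt/C + R·V̇ + PEEP (constant-flow equation of motion).
Only the elastic term changes: ΔPIP = ΔVt / C = (340 − 495) / 76.2 = -2.034 cmH2O.
Original PIP = 495/76.2 + 8.0×1 + 4 = 18.496 cmH2O; new PIP = 18.496 + (-2.034) = 16.462 cmH2O.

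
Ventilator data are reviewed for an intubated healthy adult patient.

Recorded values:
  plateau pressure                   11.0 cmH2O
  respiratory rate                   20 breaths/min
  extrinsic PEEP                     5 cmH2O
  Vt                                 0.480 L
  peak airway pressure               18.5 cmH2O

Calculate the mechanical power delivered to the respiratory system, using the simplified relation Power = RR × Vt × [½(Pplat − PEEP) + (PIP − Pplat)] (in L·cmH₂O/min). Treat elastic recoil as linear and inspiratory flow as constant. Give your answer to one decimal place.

Per-breath work = Vt × [½(Pplat−PEEP) + (PIP−Pplat)] = 0.480 × [0.5×6.0 + 7.5] = 0.480 × 10.5 = 5.04 L·cmH2O.
Power = 20 × 5.04 = 100.8 L·cmH2O/min.

100.8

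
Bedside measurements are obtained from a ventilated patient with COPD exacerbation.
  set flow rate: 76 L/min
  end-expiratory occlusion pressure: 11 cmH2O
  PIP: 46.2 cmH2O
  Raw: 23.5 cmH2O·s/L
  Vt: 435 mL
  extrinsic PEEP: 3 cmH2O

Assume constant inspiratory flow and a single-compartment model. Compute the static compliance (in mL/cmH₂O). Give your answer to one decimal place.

80.1

Flow: 76 L/min ÷ 60 = 1.2667 L/s.
Total PEEP = 11 cmH2O (set 3 + intrinsic 8); this is the baseline alveolar pressure.
Equation of motion (constant flow): PIP = Vt/C + R·V̇ + PEEP.
Vt/C = PIP − R·V̇ − PEEP = 46.2 − 23.5×1.2667 − 11 = 46.2 − 29.767 − 11 = 5.433 cmH2O.
C = Vt / 5.433 = 435 / 5.433 = 80.066 mL/cmH2O.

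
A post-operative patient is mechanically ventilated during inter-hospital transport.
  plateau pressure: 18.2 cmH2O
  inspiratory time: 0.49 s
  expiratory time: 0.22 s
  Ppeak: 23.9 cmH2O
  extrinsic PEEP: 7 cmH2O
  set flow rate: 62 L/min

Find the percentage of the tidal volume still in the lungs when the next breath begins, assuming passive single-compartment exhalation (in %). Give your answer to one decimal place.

41.4

Flow: 62 L/min ÷ 60 = 1.0333 L/s.
Vt = flow × Ti = 1.0333 L/s × 0.49 s × 1000 mL/L = 506.32 mL.
R = (PIP − Pplat)/V̇ = (23.9 − 18.2) / 1.0333 = 5.7/1.0333 = 5.516 cmH2O·s/L.
C = Vt/(Pplat − PEEP) = 506.32 / (18.2 − 7) = 506.32/11.2 = 45.207 mL/cmH2O.
τ = R × C = 5.516 × 0.04521 L/cmH2O = 0.2494 s.
Fraction remaining at end-expiration = e^(−Te/τ) = e^(−0.22/0.2494) = 0.4139 → 41.39%.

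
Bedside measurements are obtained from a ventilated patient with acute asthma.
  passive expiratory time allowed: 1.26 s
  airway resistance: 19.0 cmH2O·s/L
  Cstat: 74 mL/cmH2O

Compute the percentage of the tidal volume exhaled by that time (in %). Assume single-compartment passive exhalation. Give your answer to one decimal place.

59.2

τ = R × C = 19.0 × 74 mL/cmH2O = 19.0 × 0.074 L/cmH2O = 1.406 s.
Passive exhalation: V(t)/V₀ = e^(−t/τ) = e^(−1.26/1.406) = 0.4081.
Fraction exhaled = 1 − 0.4081 = 0.5919 → 59.19%.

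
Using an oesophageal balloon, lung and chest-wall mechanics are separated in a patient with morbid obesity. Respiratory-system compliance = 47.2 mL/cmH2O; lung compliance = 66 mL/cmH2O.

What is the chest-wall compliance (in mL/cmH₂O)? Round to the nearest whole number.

166

1/Ccw = 1/Crs − 1/CL.
1/Ccw = 1/47.2 − 1/66 = 0.006035.
Ccw = 165.7 mL/cmH2O.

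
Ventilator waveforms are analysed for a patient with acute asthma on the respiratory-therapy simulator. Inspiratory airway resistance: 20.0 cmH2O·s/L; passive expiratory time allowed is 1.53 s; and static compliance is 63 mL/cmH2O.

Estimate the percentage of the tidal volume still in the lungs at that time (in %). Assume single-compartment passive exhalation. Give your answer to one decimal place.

τ = R × C = 20.0 × 63 mL/cmH2O = 20.0 × 0.063 L/cmH2O = 1.26 s.
Passive exhalation: V(t)/V₀ = e^(−t/τ) = e^(−1.53/1.26) = 0.2969.
Fraction remaining = 0.2969 → 29.69%.

29.7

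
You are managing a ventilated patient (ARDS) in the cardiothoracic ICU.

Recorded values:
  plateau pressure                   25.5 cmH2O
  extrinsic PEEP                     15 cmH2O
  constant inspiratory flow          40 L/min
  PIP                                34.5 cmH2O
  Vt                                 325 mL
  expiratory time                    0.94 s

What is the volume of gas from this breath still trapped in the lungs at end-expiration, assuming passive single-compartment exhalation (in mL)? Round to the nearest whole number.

34

Flow: 40 L/min ÷ 60 = 0.6667 L/s.
R = (PIP − Pplat)/V̇ = (34.5 − 25.5) / 0.6667 = 9.0/0.6667 = 13.499 cmH2O·s/L.
C = Vt/(Pplat − PEEP) = 325.0 / (25.5 − 15) = 325.0/10.5 = 30.952 mL/cmH2O.
τ = R × C = 13.499 × 0.03095 L/cmH2O = 0.4178 s.
Fraction remaining = e^(−Te/τ) = e^(−0.94/0.4178) = 0.1054.
Trapped volume = 325.0 × 0.1054 = 34.255 mL.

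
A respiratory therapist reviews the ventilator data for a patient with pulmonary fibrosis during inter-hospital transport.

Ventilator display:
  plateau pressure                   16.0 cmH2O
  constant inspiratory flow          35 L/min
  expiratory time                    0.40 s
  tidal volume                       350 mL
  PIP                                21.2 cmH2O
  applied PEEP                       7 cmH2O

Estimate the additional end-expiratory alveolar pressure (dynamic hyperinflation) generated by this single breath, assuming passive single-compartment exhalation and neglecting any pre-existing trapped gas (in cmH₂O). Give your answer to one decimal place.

Flow: 35 L/min ÷ 60 = 0.5833 L/s.
R = (PIP − Pplat)/V̇ = (21.2 − 16.0) / 0.5833 = 5.2/0.5833 = 8.915 cmH2O·s/L.
C = Vt/(Pplat − PEEP) = 350.0 / (16.0 − 7) = 350.0/9.0 = 38.889 mL/cmH2O.
τ = R × C = 8.915 × 0.03889 L/cmH2O = 0.3467 s.
Fraction remaining = e^(−Te/τ) = e^(−0.40/0.3467) = 0.3155; trapped volume = 350.0 × 0.3155 = 110.43 mL.
Additional alveolar pressure from trapping ≈ V_trapped / C = 110.43 / 38.889 = 2.84 cmH2O.

2.8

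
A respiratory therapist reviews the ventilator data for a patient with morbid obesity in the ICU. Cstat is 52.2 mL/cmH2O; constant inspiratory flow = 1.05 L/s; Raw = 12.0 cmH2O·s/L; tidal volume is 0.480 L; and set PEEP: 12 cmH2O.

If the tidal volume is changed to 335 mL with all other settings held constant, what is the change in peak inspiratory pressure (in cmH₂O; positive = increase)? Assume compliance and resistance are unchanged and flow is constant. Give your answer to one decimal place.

-2.8

PIP = Vt/C + R·V̇ + PEEP (constant-flow equation of motion).
Only the elastic term changes: ΔPIP = ΔVt / C = (335 − 480) / 52.2 = -2.778 cmH2O.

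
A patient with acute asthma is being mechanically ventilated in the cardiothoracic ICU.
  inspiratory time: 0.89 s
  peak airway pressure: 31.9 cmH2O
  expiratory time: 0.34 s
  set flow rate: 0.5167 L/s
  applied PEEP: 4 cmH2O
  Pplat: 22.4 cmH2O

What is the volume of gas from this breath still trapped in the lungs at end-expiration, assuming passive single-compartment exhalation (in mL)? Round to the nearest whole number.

219

Vt = flow × Ti = 0.5167 L/s × 0.89 s × 1000 mL/L = 459.86 mL.
R = (PIP − Pplat)/V̇ = (31.9 − 22.4) / 0.5167 = 9.5/0.5167 = 18.386 cmH2O·s/L.
C = Vt/(Pplat − PEEP) = 459.86 / (22.4 − 4) = 459.86/18.4 = 24.992 mL/cmH2O.
τ = R × C = 18.386 × 0.02499 L/cmH2O = 0.4595 s.
Fraction remaining = e^(−Te/τ) = e^(−0.34/0.4595) = 0.4771.
Trapped volume = 459.86 × 0.4771 = 219.4 mL.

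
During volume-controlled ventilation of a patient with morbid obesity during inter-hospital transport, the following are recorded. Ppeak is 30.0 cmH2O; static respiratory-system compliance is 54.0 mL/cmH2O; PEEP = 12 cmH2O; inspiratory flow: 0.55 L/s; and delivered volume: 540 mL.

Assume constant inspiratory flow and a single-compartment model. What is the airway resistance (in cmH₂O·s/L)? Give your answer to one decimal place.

Equation of motion (constant flow): PIP = Vt/C + R·V̇ + PEEP.
R·V̇ = PIP − Vt/C − PEEP = 30.0 − 540/54.0 − 12 = 30.0 − 10.0 − 12 = 8.0 cmH2O.
R = 8.0 / 0.55 = 14.545 cmH2O·s/L.

14.5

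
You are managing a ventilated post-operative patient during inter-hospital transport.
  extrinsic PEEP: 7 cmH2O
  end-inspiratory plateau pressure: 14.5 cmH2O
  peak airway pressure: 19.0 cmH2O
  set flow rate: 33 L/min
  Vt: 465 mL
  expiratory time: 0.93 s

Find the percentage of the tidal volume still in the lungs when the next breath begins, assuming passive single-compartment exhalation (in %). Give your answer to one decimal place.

16.0

Flow: 33 L/min ÷ 60 = 0.55 L/s.
R = (PIP − Pplat)/V̇ = (19.0 − 14.5) / 0.55 = 4.5/0.55 = 8.182 cmH2O·s/L.
C = Vt/(Pplat − PEEP) = 465.0 / (14.5 − 7) = 465.0/7.5 = 62.0 mL/cmH2O.
τ = R × C = 8.182 × 0.062 L/cmH2O = 0.5073 s.
Fraction remaining at end-expiration = e^(−Te/τ) = e^(−0.93/0.5073) = 0.1599 → 15.99%.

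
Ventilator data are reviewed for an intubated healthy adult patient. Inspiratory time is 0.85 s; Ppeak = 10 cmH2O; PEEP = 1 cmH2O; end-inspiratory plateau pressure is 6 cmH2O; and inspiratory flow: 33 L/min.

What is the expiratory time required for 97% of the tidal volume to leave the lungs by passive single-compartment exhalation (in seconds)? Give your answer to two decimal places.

Flow: 33 L/min ÷ 60 = 0.55 L/s.
Vt = flow × Ti = 0.55 L/s × 0.85 s × 1000 mL/L = 467.5 mL.
R = (PIP − Pplat)/V̇ = (10 − 6) / 0.55 = 4.0/0.55 = 7.273 cmH2O·s/L.
C = Vt/(Pplat − PEEP) = 467.5 / (6 − 1) = 467.5/5.0 = 93.5 mL/cmH2O.
τ = R × C = 7.273 × 0.0935 L/cmH2O = 0.68 s.
t = −τ·ln(1 − 0.97) = −0.68·ln(0.03) = 2.384 s.

2.38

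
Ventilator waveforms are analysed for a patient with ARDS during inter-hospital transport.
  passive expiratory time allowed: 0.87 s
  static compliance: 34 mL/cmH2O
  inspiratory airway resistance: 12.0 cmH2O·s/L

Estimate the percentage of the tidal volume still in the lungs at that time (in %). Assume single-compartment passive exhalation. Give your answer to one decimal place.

τ = R × C = 12.0 × 34 mL/cmH2O = 12.0 × 0.034 L/cmH2O = 0.408 s.
Passive exhalation: V(t)/V₀ = e^(−t/τ) = e^(−0.87/0.408) = 0.1186.
Fraction remaining = 0.1186 → 11.86%.

11.9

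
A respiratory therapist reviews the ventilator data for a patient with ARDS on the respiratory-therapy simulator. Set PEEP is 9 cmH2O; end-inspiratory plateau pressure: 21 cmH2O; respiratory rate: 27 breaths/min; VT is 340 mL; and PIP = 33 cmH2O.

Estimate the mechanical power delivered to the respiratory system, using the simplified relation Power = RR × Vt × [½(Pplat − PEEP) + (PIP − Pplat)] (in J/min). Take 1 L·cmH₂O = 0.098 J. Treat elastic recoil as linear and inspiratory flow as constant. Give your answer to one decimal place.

16.2

Per-breath work = Vt × [½(Pplat−PEEP) + (PIP−Pplat)] = 0.340 × [0.5×12.0 + 12.0] = 0.340 × 18.0 = 6.12 L·cmH2O.
Power = 27 × 6.12 = 165.24 L·cmH2O/min.
× 0.098 J/(L·cmH2O) → 16.194 J/min.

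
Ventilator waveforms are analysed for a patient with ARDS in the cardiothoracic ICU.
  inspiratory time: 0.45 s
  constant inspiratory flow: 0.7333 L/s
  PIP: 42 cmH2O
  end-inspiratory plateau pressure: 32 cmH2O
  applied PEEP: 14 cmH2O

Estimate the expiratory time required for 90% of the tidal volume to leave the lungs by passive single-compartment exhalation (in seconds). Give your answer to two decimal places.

0.58

Vt = flow × Ti = 0.7333 L/s × 0.45 s × 1000 mL/L = 329.99 mL.
R = (PIP − Pplat)/V̇ = (42 − 32) / 0.7333 = 10.0/0.7333 = 13.637 cmH2O·s/L.
C = Vt/(Pplat − PEEP) = 329.99 / (32 − 14) = 329.99/18.0 = 18.333 mL/cmH2O.
τ = R × C = 13.637 × 0.01833 L/cmH2O = 0.25 s.
t = −τ·ln(1 − 0.90) = −0.25·ln(0.1) = 0.5756 s.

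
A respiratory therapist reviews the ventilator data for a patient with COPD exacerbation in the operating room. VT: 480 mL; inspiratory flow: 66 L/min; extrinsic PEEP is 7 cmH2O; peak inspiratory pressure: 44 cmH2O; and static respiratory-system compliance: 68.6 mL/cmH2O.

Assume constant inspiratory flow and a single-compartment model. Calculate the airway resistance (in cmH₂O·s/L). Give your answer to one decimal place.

Flow: 66 L/min ÷ 60 = 1.1 L/s.
Equation of motion (constant flow): PIP = Vt/C + R·V̇ + PEEP.
R·V̇ = PIP − Vt/C − PEEP = 44 − 480/68.6 − 7 = 44 − 6.997 − 7 = 30.003 cmH2O.
R = 30.003 / 1.1 = 27.275 cmH2O·s/L.

27.3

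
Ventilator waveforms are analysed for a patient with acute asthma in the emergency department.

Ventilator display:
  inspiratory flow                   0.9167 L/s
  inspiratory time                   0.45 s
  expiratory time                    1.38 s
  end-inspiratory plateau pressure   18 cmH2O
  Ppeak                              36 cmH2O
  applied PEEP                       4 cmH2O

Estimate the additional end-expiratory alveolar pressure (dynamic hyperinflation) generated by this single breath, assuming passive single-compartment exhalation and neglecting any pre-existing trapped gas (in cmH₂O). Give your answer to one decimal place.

Vt = flow × Ti = 0.9167 L/s × 0.45 s × 1000 mL/L = 412.52 mL.
R = (PIP − Pplat)/V̇ = (36 − 18) / 0.9167 = 18.0/0.9167 = 19.636 cmH2O·s/L.
C = Vt/(Pplat − PEEP) = 412.52 / (18 − 4) = 412.52/14.0 = 29.466 mL/cmH2O.
τ = R × C = 19.636 × 0.02947 L/cmH2O = 0.5787 s.
Fraction remaining = e^(−Te/τ) = e^(−1.38/0.5787) = 0.09212; trapped volume = 412.52 × 0.09212 = 38.001 mL.
Additional alveolar pressure from trapping ≈ V_trapped / C = 38.001 / 29.466 = 1.29 cmH2O.

1.3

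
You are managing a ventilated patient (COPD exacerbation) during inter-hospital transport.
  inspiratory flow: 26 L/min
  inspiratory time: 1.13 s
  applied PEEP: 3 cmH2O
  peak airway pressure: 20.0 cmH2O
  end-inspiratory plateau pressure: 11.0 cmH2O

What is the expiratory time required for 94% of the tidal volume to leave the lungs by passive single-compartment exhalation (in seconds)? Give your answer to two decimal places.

Flow: 26 L/min ÷ 60 = 0.4333 L/s.
Vt = flow × Ti = 0.4333 L/s × 1.13 s × 1000 mL/L = 489.63 mL.
R = (PIP − Pplat)/V̇ = (20.0 − 11.0) / 0.4333 = 9.0/0.4333 = 20.771 cmH2O·s/L.
C = Vt/(Pplat − PEEP) = 489.63 / (11.0 − 3) = 489.63/8.0 = 61.204 mL/cmH2O.
τ = R × C = 20.771 × 0.0612 L/cmH2O = 1.271 s.
t = −τ·ln(1 − 0.94) = −1.271·ln(0.06) = 3.576 s.

3.58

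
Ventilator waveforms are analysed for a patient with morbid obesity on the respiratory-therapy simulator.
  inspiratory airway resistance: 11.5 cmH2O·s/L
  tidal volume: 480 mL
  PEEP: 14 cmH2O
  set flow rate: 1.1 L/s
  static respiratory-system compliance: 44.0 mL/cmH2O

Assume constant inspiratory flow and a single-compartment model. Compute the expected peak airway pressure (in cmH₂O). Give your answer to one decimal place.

37.6

Equation of motion (constant flow): PIP = Vt/C + R·V̇ + PEEP.
PIP = 480/44.0 + 11.5×1.1 + 14 = 10.909 + 12.65 + 14 = 37.559 cmH2O.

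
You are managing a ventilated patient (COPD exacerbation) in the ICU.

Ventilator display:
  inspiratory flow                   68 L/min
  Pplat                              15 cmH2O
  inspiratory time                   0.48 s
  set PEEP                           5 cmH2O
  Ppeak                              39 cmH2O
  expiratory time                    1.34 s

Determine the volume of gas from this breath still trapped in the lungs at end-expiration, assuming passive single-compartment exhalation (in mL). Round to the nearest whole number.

170

Flow: 68 L/min ÷ 60 = 1.1333 L/s.
Vt = flow × Ti = 1.1333 L/s × 0.48 s × 1000 mL/L = 543.98 mL.
R = (PIP − Pplat)/V̇ = (39 − 15) / 1.1333 = 24.0/1.1333 = 21.177 cmH2O·s/L.
C = Vt/(Pplat − PEEP) = 543.98 / (15 − 5) = 543.98/10.0 = 54.398 mL/cmH2O.
τ = R × C = 21.177 × 0.0544 L/cmH2O = 1.152 s.
Fraction remaining = e^(−Te/τ) = e^(−1.34/1.152) = 0.3125.
Trapped volume = 543.98 × 0.3125 = 169.99 mL.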